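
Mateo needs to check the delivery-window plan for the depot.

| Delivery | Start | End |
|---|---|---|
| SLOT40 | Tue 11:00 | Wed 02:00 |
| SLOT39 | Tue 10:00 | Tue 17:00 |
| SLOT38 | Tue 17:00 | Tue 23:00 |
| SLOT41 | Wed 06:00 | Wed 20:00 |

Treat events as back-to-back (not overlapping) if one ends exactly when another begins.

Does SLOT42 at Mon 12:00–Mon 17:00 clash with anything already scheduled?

No — it doesn't clash with anything

SLOT39: starts Tue 10:00 at or after SLOT42 ends Mon 17:00 → clear.
SLOT40: starts Tue 11:00 at or after SLOT42 ends Mon 17:00 → clear.
SLOT38: starts Tue 17:00 at or after SLOT42 ends Mon 17:00 → clear.
SLOT41: starts Wed 06:00 at or after SLOT42 ends Mon 17:00 → clear.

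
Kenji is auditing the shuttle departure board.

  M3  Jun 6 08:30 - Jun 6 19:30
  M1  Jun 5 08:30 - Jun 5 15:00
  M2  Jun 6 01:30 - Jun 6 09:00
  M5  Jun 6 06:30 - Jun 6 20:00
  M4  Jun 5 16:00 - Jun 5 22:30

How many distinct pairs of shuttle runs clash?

3

Sorted by start: M1, M4, M2, M5, M3.
M4 starts after M1 ends — done with M1.
M2 starts after M4 ends — done with M4.
M5 starts before M2 ends → M2 and M5 overlap.
M3 starts before M2 ends → M2 and M3 overlap.
M3 starts before M5 ends → M5 and M3 overlap.
Overlapping pairs: M2 & M3, M2 & M5, M3 & M5 — 3 in total.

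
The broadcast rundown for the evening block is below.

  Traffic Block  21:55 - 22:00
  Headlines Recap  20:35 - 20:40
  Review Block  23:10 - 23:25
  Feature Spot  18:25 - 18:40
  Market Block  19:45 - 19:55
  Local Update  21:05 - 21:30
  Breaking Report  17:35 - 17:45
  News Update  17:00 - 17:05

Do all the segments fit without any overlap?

Sorted by start: News Update, Breaking Report, Feature Spot, Market Block, Headlines Recap, Local Update, Traffic Block, Review Block.
Breaking Report starts after News Update ends — done with News Update.
Feature Spot starts after Breaking Report ends — done with Breaking Report.
Market Block starts after Feature Spot ends — done with Feature Spot.
Headlines Recap starts after Market Block ends — done with Market Block.
Local Update starts after Headlines Recap ends — done with Headlines Recap.
Traffic Block starts after Local Update ends — done with Local Update.
Review Block starts after Traffic Block ends.
Every pair is clear; the schedule has no overlaps.

Yes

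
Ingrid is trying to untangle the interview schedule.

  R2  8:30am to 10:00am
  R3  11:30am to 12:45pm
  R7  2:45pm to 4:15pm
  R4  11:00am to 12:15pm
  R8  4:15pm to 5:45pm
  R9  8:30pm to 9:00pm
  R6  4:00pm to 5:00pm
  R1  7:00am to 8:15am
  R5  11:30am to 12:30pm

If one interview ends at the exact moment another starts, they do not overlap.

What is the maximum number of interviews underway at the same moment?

Sort all start/end points and keep a running count:
7:00am start R1 → 1
8:15am end R1 → 0
8:30am start R2 → 1
10:00am end R2 → 0
11:00am start R4 → 1
11:30am start R3 → 2
11:30am start R5 → 3
12:15pm end R4 → 2
12:30pm end R5 → 1
12:45pm end R3 → 0
2:45pm start R7 → 1
4:00pm start R6 → 2
4:15pm end R7 → 1
4:15pm start R8 → 2
5:00pm end R6 → 1
5:45pm end R8 → 0
8:30pm start R9 → 1
9:00pm end R9 → 0
Peak is 3, at 11:30am (R3, R4, R5).

3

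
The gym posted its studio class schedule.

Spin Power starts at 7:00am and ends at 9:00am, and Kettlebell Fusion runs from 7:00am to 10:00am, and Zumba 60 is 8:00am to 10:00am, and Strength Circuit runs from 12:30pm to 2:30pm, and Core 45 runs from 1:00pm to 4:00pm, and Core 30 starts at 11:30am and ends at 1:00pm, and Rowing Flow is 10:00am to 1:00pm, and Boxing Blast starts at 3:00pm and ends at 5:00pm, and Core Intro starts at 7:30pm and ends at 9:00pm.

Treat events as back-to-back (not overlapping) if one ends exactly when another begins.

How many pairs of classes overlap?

8

Sorted by start: Spin Power, Kettlebell Fusion, Zumba 60, Rowing Flow, Core 30, Strength Circuit, Core 45, Boxing Blast, Core Intro.
Kettlebell Fusion starts before Spin Power ends → Spin Power and Kettlebell Fusion overlap.
Zumba 60 starts before Spin Power ends → Spin Power and Zumba 60 overlap.
Rowing Flow starts after Spin Power ends; Spin Power is clear from here.
Zumba 60 starts before Kettlebell Fusion ends → Kettlebell Fusion and Zumba 60 overlap.
Rowing Flow starts exactly when Kettlebell Fusion ends (back-to-back, no overlap); Kettlebell Fusion is clear from here.
Rowing Flow starts exactly when Zumba 60 ends (back-to-back, no overlap); Zumba 60 is clear from here.
Core 30 starts before Rowing Flow ends → Rowing Flow and Core 30 overlap.
Strength Circuit starts before Rowing Flow ends → Rowing Flow and Strength Circuit overlap.
Core 45 starts exactly when Rowing Flow ends (back-to-back, no overlap); Rowing Flow is clear from here.
Strength Circuit starts before Core 30 ends → Core 30 and Strength Circuit overlap.
Core 45 starts exactly when Core 30 ends (back-to-back, no overlap); Core 30 is clear from here.
Core 45 starts before Strength Circuit ends → Strength Circuit and Core 45 overlap.
Boxing Blast starts after Strength Circuit ends; Strength Circuit is clear from here.
Boxing Blast starts before Core 45 ends → Core 45 and Boxing Blast overlap.
Core Intro starts after Core 45 ends.
Core Intro starts after Boxing Blast ends.
Overlapping pairs: Boxing Blast & Core 45, Core 30 & Rowing Flow, Core 30 & Strength Circuit, Core 45 & Strength Circuit, Kettlebell Fusion & Spin Power, Kettlebell Fusion & Zumba 60, Rowing Flow & Strength Circuit, Spin Power & Zumba 60 — 8 in total.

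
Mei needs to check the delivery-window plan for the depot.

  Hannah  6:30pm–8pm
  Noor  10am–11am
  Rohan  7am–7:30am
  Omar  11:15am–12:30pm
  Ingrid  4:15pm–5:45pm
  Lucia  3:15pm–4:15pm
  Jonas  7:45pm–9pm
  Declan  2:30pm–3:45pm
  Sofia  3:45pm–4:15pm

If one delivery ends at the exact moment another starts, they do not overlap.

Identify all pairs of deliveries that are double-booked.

Sorted by start: Rohan, Noor, Omar, Declan, Lucia, Sofia, Ingrid, Hannah, Jonas.
Noor starts after Rohan ends, so nothing later overlaps Rohan either.
Omar starts after Noor ends, so nothing later overlaps Noor either.
Declan starts after Omar ends, so nothing later overlaps Omar either.
Lucia starts before Declan ends → Declan and Lucia overlap.
Sofia starts exactly when Declan ends (back-to-back, no overlap), so nothing later overlaps Declan either.
Sofia starts before Lucia ends → Lucia and Sofia overlap.
Ingrid starts exactly when Lucia ends (back-to-back, no overlap), so nothing later overlaps Lucia either.
Ingrid starts exactly when Sofia ends (back-to-back, no overlap), so nothing later overlaps Sofia either.
Hannah starts after Ingrid ends, so nothing later overlaps Ingrid either.
Jonas starts before Hannah ends → Hannah and Jonas overlap.

Declan & Lucia, Hannah & Jonas, Lucia & Sofia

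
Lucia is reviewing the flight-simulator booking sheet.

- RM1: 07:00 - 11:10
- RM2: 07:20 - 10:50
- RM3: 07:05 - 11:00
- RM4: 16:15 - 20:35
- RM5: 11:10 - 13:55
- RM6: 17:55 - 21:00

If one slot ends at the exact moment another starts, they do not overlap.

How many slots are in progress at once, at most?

3

Walk through starts and ends in time order (an end at T is processed before a start at T):
07:00 start RM1 → 1
07:05 start RM3 → 2
07:20 start RM2 → 3
10:50 end RM2 → 2
11:00 end RM3 → 1
11:10 end RM1 → 0
11:10 start RM5 → 1
13:55 end RM5 → 0
16:15 start RM4 → 1
17:55 start RM6 → 2
20:35 end RM4 → 1
21:00 end RM6 → 0
Peak is 3, at 07:20 (RM1, RM2, RM3).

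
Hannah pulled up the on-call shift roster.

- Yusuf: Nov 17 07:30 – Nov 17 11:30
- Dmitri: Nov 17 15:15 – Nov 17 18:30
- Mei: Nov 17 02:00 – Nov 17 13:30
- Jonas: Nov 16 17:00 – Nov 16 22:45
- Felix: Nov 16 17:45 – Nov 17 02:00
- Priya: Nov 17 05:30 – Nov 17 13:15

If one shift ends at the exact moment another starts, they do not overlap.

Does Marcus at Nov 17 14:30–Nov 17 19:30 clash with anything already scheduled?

Yes — it overlaps Dmitri

Jonas: ends Nov 16 22:45 at or before Marcus starts Nov 17 14:30 → clear.
Felix: ends Nov 17 02:00 at or before Marcus starts Nov 17 14:30 → clear.
Mei: ends Nov 17 13:30 at or before Marcus starts Nov 17 14:30 → clear.
Priya: ends Nov 17 13:15 at or before Marcus starts Nov 17 14:30 → clear.
Yusuf: ends Nov 17 11:30 at or before Marcus starts Nov 17 14:30 → clear.
Dmitri: starts Nov 17 15:15 before Marcus ends Nov 17 19:30, and ends Nov 17 18:30 after Marcus starts Nov 17 14:30 → overlap.
Marcus overlaps Dmitri.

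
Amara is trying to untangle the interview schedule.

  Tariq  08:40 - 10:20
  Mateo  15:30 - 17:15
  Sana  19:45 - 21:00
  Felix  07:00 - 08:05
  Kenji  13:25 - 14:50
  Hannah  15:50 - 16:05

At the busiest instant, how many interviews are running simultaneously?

Walk through starts and ends in time order (an end at T is processed before a start at T):
07:00 start Felix → 1
08:05 end Felix → 0
08:40 start Tariq → 1
10:20 end Tariq → 0
13:25 start Kenji → 1
14:50 end Kenji → 0
15:30 start Mateo → 1
15:50 start Hannah → 2
16:05 end Hannah → 1
17:15 end Mateo → 0
19:45 start Sana → 1
21:00 end Sana → 0
Peak is 2, at 15:50 (Hannah, Mateo).

2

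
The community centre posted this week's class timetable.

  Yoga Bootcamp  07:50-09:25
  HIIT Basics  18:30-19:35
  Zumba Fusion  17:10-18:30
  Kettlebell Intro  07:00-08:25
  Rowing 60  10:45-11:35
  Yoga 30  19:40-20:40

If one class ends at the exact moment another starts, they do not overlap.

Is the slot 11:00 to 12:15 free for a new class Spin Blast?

No — it overlaps Rowing 60

Kettlebell Intro: ends 08:25 at or before Spin Blast starts 11:00 → clear.
Yoga Bootcamp: ends 09:25 at or before Spin Blast starts 11:00 → clear.
Rowing 60: starts 10:45 before Spin Blast ends 12:15, and ends 11:35 after Spin Blast starts 11:00 → overlap.
Zumba Fusion: starts 17:10 at or after Spin Blast ends 12:15 → clear.
HIIT Basics: starts 18:30 at or after Spin Blast ends 12:15 → clear.
Yoga 30: starts 19:40 at or after Spin Blast ends 12:15 → clear.
Spin Blast overlaps Rowing 60.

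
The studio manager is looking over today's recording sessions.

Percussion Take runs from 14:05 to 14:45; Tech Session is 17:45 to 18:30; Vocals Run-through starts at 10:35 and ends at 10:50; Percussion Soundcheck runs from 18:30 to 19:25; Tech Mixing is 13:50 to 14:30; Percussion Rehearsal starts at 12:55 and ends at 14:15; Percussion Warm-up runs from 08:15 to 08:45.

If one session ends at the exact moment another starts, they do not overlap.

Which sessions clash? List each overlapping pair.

Percussion Rehearsal & Percussion Take, Percussion Rehearsal & Tech Mixing, Percussion Take & Tech Mixing

Sorted by start: Percussion Warm-up, Vocals Run-through, Percussion Rehearsal, Tech Mixing, Percussion Take, Tech Session, Percussion Soundcheck.
Vocals Run-through starts after Percussion Warm-up ends, so nothing later overlaps Percussion Warm-up either.
Percussion Rehearsal starts after Vocals Run-through ends, so nothing later overlaps Vocals Run-through either.
Tech Mixing starts before Percussion Rehearsal ends → Percussion Rehearsal and Tech Mixing overlap.
Percussion Take starts before Percussion Rehearsal ends → Percussion Rehearsal and Percussion Take overlap.
Tech Session starts after Percussion Rehearsal ends, so nothing later overlaps Percussion Rehearsal either.
Percussion Take starts before Tech Mixing ends → Tech Mixing and Percussion Take overlap.
Tech Session starts after Tech Mixing ends, so nothing later overlaps Tech Mixing either.
Tech Session starts after Percussion Take ends, so nothing later overlaps Percussion Take either.
Percussion Soundcheck starts exactly when Tech Session ends (back-to-back, no overlap).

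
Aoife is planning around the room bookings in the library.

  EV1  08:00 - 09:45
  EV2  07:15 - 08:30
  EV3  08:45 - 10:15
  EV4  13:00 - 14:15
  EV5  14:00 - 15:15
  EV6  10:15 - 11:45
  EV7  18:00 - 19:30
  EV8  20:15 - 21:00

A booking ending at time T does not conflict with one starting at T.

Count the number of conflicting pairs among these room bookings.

Sorted by start: EV2, EV1, EV3, EV6, EV4, EV5, EV7, EV8.
EV1 starts before EV2 ends → EV2 and EV1 overlap.
EV3 starts after EV2 ends — done with EV2.
EV3 starts before EV1 ends → EV1 and EV3 overlap.
EV6 starts after EV1 ends — done with EV1.
EV6 starts exactly when EV3 ends (back-to-back, no overlap) — done with EV3.
EV4 starts after EV6 ends — done with EV6.
EV5 starts before EV4 ends → EV4 and EV5 overlap.
EV7 starts after EV4 ends — done with EV4.
EV7 starts after EV5 ends — done with EV5.
EV8 starts after EV7 ends.
Overlapping pairs: EV1 & EV2, EV1 & EV3, EV4 & EV5 — 3 in total.

3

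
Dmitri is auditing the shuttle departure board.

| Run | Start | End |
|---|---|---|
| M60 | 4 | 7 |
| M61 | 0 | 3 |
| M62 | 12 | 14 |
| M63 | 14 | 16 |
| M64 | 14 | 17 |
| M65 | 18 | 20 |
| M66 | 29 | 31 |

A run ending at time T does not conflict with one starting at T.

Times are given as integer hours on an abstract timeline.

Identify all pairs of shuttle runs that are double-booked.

Sorted by start: M61, M60, M62, M63, M64, M65, M66.
M60 starts after M61 ends; M61 is clear from here.
M62 starts after M60 ends; M60 is clear from here.
M63 starts exactly when M62 ends (back-to-back, no overlap); M62 is clear from here.
M64 starts before M63 ends → M63 and M64 overlap.
M65 starts after M63 ends; M63 is clear from here.
M65 starts after M64 ends; M64 is clear from here.
M66 starts after M65 ends.

M63 & M64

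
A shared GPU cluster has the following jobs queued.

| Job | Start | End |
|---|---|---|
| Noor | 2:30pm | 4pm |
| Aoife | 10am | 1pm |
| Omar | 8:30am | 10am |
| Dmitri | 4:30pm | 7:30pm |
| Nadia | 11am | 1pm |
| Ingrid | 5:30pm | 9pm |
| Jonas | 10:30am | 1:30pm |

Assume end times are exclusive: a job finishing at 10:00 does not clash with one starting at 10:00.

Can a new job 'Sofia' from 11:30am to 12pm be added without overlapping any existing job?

No — it overlaps Aoife, Jonas, Nadia

Omar: ends 10am at or before Sofia starts 11:30am → clear.
Aoife: starts 10am before Sofia ends 12pm, and ends 1pm after Sofia starts 11:30am → overlap.
Jonas: starts 10:30am before Sofia ends 12pm, and ends 1:30pm after Sofia starts 11:30am → overlap.
Nadia: starts 11am before Sofia ends 12pm, and ends 1pm after Sofia starts 11:30am → overlap.
Noor: starts 2:30pm at or after Sofia ends 12pm → clear.
Dmitri: starts 4:30pm at or after Sofia ends 12pm → clear.
Ingrid: starts 5:30pm at or after Sofia ends 12pm → clear.
Sofia overlaps Nadia, Aoife, Jonas.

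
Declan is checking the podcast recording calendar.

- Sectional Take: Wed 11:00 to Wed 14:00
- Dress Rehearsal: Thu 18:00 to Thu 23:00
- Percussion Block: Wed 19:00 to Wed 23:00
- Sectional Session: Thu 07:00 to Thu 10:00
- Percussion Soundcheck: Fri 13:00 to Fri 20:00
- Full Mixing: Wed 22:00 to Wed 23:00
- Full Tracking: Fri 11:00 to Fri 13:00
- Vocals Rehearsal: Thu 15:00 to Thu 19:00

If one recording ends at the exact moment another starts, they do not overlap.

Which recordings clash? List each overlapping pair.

Dress Rehearsal & Vocals Rehearsal, Full Mixing & Percussion Block

Sorted by start: Sectional Take, Percussion Block, Full Mixing, Sectional Session, Vocals Rehearsal, Dress Rehearsal, Full Tracking, Percussion Soundcheck.
Percussion Block starts after Sectional Take ends; Sectional Take is clear from here.
Full Mixing starts before Percussion Block ends → Percussion Block and Full Mixing overlap.
Sectional Session starts after Percussion Block ends; Percussion Block is clear from here.
Sectional Session starts after Full Mixing ends; Full Mixing is clear from here.
Vocals Rehearsal starts after Sectional Session ends; Sectional Session is clear from here.
Dress Rehearsal starts before Vocals Rehearsal ends → Vocals Rehearsal and Dress Rehearsal overlap.
Full Tracking starts after Vocals Rehearsal ends; Vocals Rehearsal is clear from here.
Full Tracking starts after Dress Rehearsal ends; Dress Rehearsal is clear from here.
Percussion Soundcheck starts exactly when Full Tracking ends (back-to-back, no overlap).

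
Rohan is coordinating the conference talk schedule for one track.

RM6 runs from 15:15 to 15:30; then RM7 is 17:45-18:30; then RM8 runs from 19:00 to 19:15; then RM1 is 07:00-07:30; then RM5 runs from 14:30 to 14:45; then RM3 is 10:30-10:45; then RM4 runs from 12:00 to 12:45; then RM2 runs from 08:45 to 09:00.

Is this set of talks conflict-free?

Sorted by start: RM1, RM2, RM3, RM4, RM5, RM6, RM7, RM8.
RM2 starts after RM1 ends, so nothing later overlaps RM1 either.
RM3 starts after RM2 ends, so nothing later overlaps RM2 either.
RM4 starts after RM3 ends, so nothing later overlaps RM3 either.
RM5 starts after RM4 ends, so nothing later overlaps RM4 either.
RM6 starts after RM5 ends, so nothing later overlaps RM5 either.
RM7 starts after RM6 ends, so nothing later overlaps RM6 either.
RM8 starts after RM7 ends.
Every pair is clear; the schedule has no overlaps.

Yes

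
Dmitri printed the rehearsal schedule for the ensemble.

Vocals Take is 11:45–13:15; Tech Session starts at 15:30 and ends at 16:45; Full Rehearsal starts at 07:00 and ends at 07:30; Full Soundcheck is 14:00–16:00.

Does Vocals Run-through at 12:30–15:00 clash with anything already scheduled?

Full Rehearsal: ends 07:30 at or before Vocals Run-through starts 12:30 → clear.
Vocals Take: starts 11:45 before Vocals Run-through ends 15:00, and ends 13:15 after Vocals Run-through starts 12:30 → overlap.
Full Soundcheck: starts 14:00 before Vocals Run-through ends 15:00, and ends 16:00 after Vocals Run-through starts 12:30 → overlap.
Tech Session: starts 15:30 at or after Vocals Run-through ends 15:00 → clear.
Vocals Run-through overlaps Vocals Take, Full Soundcheck.

Yes — it overlaps Full Soundcheck, Vocals Take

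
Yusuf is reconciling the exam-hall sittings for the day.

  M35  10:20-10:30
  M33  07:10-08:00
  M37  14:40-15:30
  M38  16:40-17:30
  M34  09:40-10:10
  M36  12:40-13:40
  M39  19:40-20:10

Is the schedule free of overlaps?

Sorted by start: M33, M34, M35, M36, M37, M38, M39.
M34 starts after M33 ends; M33 is clear from here.
M35 starts after M34 ends; M34 is clear from here.
M36 starts after M35 ends; M35 is clear from here.
M37 starts after M36 ends; M36 is clear from here.
M38 starts after M37 ends; M37 is clear from here.
M39 starts after M38 ends.
Every pair is clear; the schedule has no overlaps.

Yes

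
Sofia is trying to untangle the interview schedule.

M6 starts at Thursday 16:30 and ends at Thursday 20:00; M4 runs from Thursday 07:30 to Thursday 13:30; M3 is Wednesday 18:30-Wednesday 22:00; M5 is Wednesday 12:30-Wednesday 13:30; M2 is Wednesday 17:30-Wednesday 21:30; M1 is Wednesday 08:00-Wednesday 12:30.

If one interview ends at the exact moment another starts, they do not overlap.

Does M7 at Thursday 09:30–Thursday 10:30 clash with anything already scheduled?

M1: ends Wednesday 12:30 at or before M7 starts Thursday 09:30 → clear.
M5: ends Wednesday 13:30 at or before M7 starts Thursday 09:30 → clear.
M2: ends Wednesday 21:30 at or before M7 starts Thursday 09:30 → clear.
M3: ends Wednesday 22:00 at or before M7 starts Thursday 09:30 → clear.
M4: starts Thursday 07:30 before M7 ends Thursday 10:30, and ends Thursday 13:30 after M7 starts Thursday 09:30 → overlap.
M6: starts Thursday 16:30 at or after M7 ends Thursday 10:30 → clear.
M7 overlaps M4.

Yes — it overlaps M4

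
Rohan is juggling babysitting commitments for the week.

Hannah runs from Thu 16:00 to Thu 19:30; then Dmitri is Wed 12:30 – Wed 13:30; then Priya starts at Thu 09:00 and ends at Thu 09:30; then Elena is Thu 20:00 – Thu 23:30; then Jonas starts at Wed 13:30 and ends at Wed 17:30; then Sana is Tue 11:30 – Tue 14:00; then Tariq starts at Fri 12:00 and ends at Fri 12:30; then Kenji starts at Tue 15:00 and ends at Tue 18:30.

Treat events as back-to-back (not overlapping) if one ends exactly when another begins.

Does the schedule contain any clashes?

No

Check each pair: they overlap iff neither finishes before the other starts.
Sorted by start: Sana, Kenji, Dmitri, Jonas, Priya, Hannah, Elena, Tariq.
Kenji starts after Sana ends, so nothing later overlaps Sana either.
Dmitri starts after Kenji ends, so nothing later overlaps Kenji either.
Jonas starts exactly when Dmitri ends (back-to-back, no overlap), so nothing later overlaps Dmitri either.
Priya starts after Jonas ends, so nothing later overlaps Jonas either.
Hannah starts after Priya ends, so nothing later overlaps Priya either.
Elena starts after Hannah ends, so nothing later overlaps Hannah either.
Tariq starts after Elena ends.
Every pair is clear; the schedule has no overlaps.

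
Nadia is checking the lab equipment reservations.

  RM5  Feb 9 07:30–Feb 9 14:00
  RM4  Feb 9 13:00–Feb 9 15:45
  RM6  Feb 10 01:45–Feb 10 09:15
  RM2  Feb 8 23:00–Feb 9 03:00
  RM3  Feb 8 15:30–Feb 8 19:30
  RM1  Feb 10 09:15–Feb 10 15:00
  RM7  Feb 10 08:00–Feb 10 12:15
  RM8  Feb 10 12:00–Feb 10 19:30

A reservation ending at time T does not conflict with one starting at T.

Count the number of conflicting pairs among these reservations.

Sorted by start: RM3, RM2, RM5, RM4, RM6, RM7, RM1, RM8.
RM2 starts after RM3 ends, so RM3 has no further overlaps.
RM5 starts after RM2 ends, so RM2 has no further overlaps.
RM4 starts before RM5 ends → RM5 and RM4 overlap.
RM6 starts after RM5 ends, so RM5 has no further overlaps.
RM6 starts after RM4 ends, so RM4 has no further overlaps.
RM7 starts before RM6 ends → RM6 and RM7 overlap.
RM1 starts exactly when RM6 ends (back-to-back, no overlap), so RM6 has no further overlaps.
RM1 starts before RM7 ends → RM7 and RM1 overlap.
RM8 starts before RM7 ends → RM7 and RM8 overlap.
RM8 starts before RM1 ends → RM1 and RM8 overlap.
Overlapping pairs: RM1 & RM7, RM1 & RM8, RM4 & RM5, RM6 & RM7, RM7 & RM8 — 5 in total.

5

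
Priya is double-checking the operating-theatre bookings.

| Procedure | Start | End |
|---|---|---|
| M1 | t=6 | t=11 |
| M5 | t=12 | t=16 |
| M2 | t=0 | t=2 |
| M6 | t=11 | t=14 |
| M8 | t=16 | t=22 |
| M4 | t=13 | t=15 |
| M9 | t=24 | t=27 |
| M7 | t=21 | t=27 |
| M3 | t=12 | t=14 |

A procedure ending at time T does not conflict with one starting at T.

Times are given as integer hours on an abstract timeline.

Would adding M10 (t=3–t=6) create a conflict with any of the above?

M2: ends t=2 at or before M10 starts t=3 → clear.
M1: starts t=6 at or after M10 ends t=6 → clear.
M6: starts t=11 at or after M10 ends t=6 → clear.
M3: starts t=12 at or after M10 ends t=6 → clear.
M5: starts t=12 at or after M10 ends t=6 → clear.
M4: starts t=13 at or after M10 ends t=6 → clear.
M8: starts t=16 at or after M10 ends t=6 → clear.
M7: starts t=21 at or after M10 ends t=6 → clear.
M9: starts t=24 at or after M10 ends t=6 → clear.

No — it doesn't clash with anything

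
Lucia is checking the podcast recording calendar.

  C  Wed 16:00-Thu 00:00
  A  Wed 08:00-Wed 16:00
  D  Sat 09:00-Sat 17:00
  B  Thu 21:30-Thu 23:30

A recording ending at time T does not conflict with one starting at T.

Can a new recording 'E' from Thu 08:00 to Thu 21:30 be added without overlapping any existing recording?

Yes — the slot is free

A: ends Wed 16:00 at or before E starts Thu 08:00 → clear.
C: ends Thu 00:00 at or before E starts Thu 08:00 → clear.
B: starts Thu 21:30 at or after E ends Thu 21:30 → clear.
D: starts Sat 09:00 at or after E ends Thu 21:30 → clear.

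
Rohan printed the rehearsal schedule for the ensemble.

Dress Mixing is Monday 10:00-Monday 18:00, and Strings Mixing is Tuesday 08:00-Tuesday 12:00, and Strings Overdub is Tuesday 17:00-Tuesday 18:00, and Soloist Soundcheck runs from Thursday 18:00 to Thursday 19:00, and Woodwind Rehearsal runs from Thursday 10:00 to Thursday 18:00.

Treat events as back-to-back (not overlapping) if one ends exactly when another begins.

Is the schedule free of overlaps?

Yes

Two intervals overlap when each starts before the other ends.
Sorted by start: Dress Mixing, Strings Mixing, Strings Overdub, Woodwind Rehearsal, Soloist Soundcheck.
Strings Mixing starts after Dress Mixing ends; Dress Mixing is clear from here.
Strings Overdub starts after Strings Mixing ends; Strings Mixing is clear from here.
Woodwind Rehearsal starts after Strings Overdub ends; Strings Overdub is clear from here.
Soloist Soundcheck starts exactly when Woodwind Rehearsal ends (back-to-back, no overlap).
Every pair is clear; the schedule has no overlaps.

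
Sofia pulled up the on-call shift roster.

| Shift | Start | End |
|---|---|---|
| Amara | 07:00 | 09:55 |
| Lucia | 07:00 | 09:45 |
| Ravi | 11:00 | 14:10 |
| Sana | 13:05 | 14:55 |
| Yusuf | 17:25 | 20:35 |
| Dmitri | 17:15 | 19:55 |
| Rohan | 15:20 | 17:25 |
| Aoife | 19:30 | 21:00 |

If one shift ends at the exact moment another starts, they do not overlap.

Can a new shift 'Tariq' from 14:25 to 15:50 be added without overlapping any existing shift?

No — it overlaps Rohan, Sana

Amara: ends 09:55 at or before Tariq starts 14:25 → clear.
Lucia: ends 09:45 at or before Tariq starts 14:25 → clear.
Ravi: ends 14:10 at or before Tariq starts 14:25 → clear.
Sana: starts 13:05 before Tariq ends 15:50, and ends 14:55 after Tariq starts 14:25 → overlap.
Rohan: starts 15:20 before Tariq ends 15:50, and ends 17:25 after Tariq starts 14:25 → overlap.
Dmitri: starts 17:15 at or after Tariq ends 15:50 → clear.
Yusuf: starts 17:25 at or after Tariq ends 15:50 → clear.
Aoife: starts 19:30 at or after Tariq ends 15:50 → clear.
Tariq overlaps Sana, Rohan.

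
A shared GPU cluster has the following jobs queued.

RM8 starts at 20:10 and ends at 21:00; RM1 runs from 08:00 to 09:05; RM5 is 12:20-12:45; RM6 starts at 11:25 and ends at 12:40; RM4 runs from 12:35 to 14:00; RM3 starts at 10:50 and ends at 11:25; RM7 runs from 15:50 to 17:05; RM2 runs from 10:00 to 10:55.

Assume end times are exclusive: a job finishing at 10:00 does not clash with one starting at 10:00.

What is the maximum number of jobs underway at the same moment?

3

Walk through starts and ends in time order (an end at T is processed before a start at T):
08:00 start RM1 → 1
09:05 end RM1 → 0
10:00 start RM2 → 1
10:50 start RM3 → 2
10:55 end RM2 → 1
11:25 end RM3 → 0
11:25 start RM6 → 1
12:20 start RM5 → 2
12:35 start RM4 → 3
12:40 end RM6 → 2
12:45 end RM5 → 1
14:00 end RM4 → 0
15:50 start RM7 → 1
17:05 end RM7 → 0
20:10 start RM8 → 1
21:00 end RM8 → 0
Peak is 3, at 12:35 (RM4, RM5, RM6).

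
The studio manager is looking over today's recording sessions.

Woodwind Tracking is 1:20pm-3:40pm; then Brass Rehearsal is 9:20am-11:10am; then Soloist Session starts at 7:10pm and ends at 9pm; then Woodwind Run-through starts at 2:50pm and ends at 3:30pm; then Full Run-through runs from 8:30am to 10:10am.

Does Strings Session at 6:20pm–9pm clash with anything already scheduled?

Yes — it overlaps Soloist Session

Full Run-through: ends 10:10am at or before Strings Session starts 6:20pm → clear.
Brass Rehearsal: ends 11:10am at or before Strings Session starts 6:20pm → clear.
Woodwind Tracking: ends 3:40pm at or before Strings Session starts 6:20pm → clear.
Woodwind Run-through: ends 3:30pm at or before Strings Session starts 6:20pm → clear.
Soloist Session: starts 7:10pm before Strings Session ends 9pm, and ends 9pm after Strings Session starts 6:20pm → overlap.
Strings Session overlaps Soloist Session.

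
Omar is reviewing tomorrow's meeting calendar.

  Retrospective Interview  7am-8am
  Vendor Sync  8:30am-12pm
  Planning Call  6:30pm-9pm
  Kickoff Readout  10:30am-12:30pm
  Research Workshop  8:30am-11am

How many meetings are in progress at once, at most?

3

Sort all start/end points and keep a running count:
7am start Retrospective Interview → 1
8am end Retrospective Interview → 0
8:30am start Research Workshop → 1
8:30am start Vendor Sync → 2
10:30am start Kickoff Readout → 3
11am end Research Workshop → 2
12pm end Vendor Sync → 1
12:30pm end Kickoff Readout → 0
6:30pm start Planning Call → 1
9pm end Planning Call → 0
Peak is 3, at 10:30am (Kickoff Readout, Research Workshop, Vendor Sync).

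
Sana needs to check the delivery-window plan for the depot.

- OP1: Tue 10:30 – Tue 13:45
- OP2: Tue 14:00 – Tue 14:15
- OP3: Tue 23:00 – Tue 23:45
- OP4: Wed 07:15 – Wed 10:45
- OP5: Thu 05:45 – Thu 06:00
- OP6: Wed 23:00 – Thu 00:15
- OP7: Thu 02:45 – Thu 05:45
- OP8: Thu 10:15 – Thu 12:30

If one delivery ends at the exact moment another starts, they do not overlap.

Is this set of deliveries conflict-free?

Sorted by start: OP1, OP2, OP3, OP4, OP6, OP7, OP5, OP8.
OP2 starts after OP1 ends, so OP1 has no further overlaps.
OP3 starts after OP2 ends, so OP2 has no further overlaps.
OP4 starts after OP3 ends, so OP3 has no further overlaps.
OP6 starts after OP4 ends, so OP4 has no further overlaps.
OP7 starts after OP6 ends, so OP6 has no further overlaps.
OP5 starts exactly when OP7 ends (back-to-back, no overlap), so OP7 has no further overlaps.
OP8 starts after OP5 ends.
Every pair is clear; the schedule has no overlaps.

Yes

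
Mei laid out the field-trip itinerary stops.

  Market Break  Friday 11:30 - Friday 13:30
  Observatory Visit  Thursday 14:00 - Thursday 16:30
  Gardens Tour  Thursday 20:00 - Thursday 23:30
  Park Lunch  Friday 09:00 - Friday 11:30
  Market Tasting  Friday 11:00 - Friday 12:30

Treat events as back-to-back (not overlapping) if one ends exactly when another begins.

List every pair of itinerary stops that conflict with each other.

Market Break & Market Tasting, Market Tasting & Park Lunch

Sorted by start: Observatory Visit, Gardens Tour, Park Lunch, Market Tasting, Market Break.
Gardens Tour starts after Observatory Visit ends — done with Observatory Visit.
Park Lunch starts after Gardens Tour ends — done with Gardens Tour.
Market Tasting starts before Park Lunch ends → Park Lunch and Market Tasting overlap.
Market Break starts exactly when Park Lunch ends (back-to-back, no overlap).
Market Break starts before Market Tasting ends → Market Tasting and Market Break overlap.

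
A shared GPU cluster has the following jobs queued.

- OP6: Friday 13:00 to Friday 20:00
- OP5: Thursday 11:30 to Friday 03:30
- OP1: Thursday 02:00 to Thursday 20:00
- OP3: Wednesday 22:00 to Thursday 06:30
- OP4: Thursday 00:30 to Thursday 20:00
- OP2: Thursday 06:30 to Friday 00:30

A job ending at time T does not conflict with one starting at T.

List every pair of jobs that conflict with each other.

Sorted by start: OP3, OP4, OP1, OP2, OP5, OP6.
OP4 starts before OP3 ends → OP3 and OP4 overlap.
OP1 starts before OP3 ends → OP3 and OP1 overlap.
OP2 starts exactly when OP3 ends (back-to-back, no overlap), so nothing later overlaps OP3 either.
OP1 starts before OP4 ends → OP4 and OP1 overlap.
OP2 starts before OP4 ends → OP4 and OP2 overlap.
OP5 starts before OP4 ends → OP4 and OP5 overlap.
OP6 starts after OP4 ends.
OP2 starts before OP1 ends → OP1 and OP2 overlap.
OP5 starts before OP1 ends → OP1 and OP5 overlap.
OP6 starts after OP1 ends.
OP5 starts before OP2 ends → OP2 and OP5 overlap.
OP6 starts after OP2 ends.
OP6 starts after OP5 ends.

OP1 & OP2, OP1 & OP3, OP1 & OP4, OP1 & OP5, OP2 & OP4, OP2 & OP5, OP3 & OP4, OP4 & OP5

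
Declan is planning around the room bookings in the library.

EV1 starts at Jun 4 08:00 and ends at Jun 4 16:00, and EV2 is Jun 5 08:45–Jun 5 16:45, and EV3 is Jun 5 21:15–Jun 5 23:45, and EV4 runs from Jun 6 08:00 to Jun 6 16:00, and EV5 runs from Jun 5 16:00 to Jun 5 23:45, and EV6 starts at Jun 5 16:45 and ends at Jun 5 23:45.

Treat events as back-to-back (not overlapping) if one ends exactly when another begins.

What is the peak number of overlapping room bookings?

3

Sort all start/end points and keep a running count:
Jun 4 08:00 start EV1 → 1
Jun 4 16:00 end EV1 → 0
Jun 5 08:45 start EV2 → 1
Jun 5 16:00 start EV5 → 2
Jun 5 16:45 end EV2 → 1
Jun 5 16:45 start EV6 → 2
Jun 5 21:15 start EV3 → 3
Jun 5 23:45 end EV3 → 2
Jun 5 23:45 end EV5 → 1
Jun 5 23:45 end EV6 → 0
Jun 6 08:00 start EV4 → 1
Jun 6 16:00 end EV4 → 0
Peak is 3, at Jun 5 21:15 (EV3, EV5, EV6).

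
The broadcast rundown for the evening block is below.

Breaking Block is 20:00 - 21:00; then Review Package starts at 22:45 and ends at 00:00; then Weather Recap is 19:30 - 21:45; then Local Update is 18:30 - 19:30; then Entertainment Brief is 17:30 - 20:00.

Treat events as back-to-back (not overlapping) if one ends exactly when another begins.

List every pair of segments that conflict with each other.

Breaking Block & Weather Recap, Entertainment Brief & Local Update, Entertainment Brief & Weather Recap

Sorted by start: Entertainment Brief, Local Update, Weather Recap, Breaking Block, Review Package.
Local Update starts before Entertainment Brief ends → Entertainment Brief and Local Update overlap.
Weather Recap starts before Entertainment Brief ends → Entertainment Brief and Weather Recap overlap.
Breaking Block starts exactly when Entertainment Brief ends (back-to-back, no overlap) — done with Entertainment Brief.
Weather Recap starts exactly when Local Update ends (back-to-back, no overlap) — done with Local Update.
Breaking Block starts before Weather Recap ends → Weather Recap and Breaking Block overlap.
Review Package starts after Weather Recap ends.
Review Package starts after Breaking Block ends.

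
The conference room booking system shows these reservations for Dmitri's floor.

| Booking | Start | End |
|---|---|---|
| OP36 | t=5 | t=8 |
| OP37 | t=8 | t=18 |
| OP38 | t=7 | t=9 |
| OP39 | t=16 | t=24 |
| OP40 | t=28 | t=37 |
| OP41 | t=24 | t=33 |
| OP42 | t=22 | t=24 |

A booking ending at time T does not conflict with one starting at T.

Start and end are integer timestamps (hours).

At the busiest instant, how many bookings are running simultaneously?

2

Sweep the timeline, counting +1 at each start and −1 at each end (ends before starts at a tie):
t=5 start OP36 → 1
t=7 start OP38 → 2
t=8 end OP36 → 1
t=8 start OP37 → 2
t=9 end OP38 → 1
t=16 start OP39 → 2
t=18 end OP37 → 1
t=22 start OP42 → 2
t=24 end OP39 → 1
t=24 end OP42 → 0
t=24 start OP41 → 1
t=28 start OP40 → 2
t=33 end OP41 → 1
t=37 end OP40 → 0
Peak is 2, at t=7 (OP36, OP38).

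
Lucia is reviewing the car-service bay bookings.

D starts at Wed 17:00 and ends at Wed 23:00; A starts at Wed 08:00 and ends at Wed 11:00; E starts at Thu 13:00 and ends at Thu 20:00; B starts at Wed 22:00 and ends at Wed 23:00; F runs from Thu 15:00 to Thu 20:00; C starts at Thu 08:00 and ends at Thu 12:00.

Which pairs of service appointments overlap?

Two intervals overlap when each starts before the other ends.
Sorted by start: A, D, B, C, E, F.
D starts after A ends, so A has no further overlaps.
B starts before D ends → D and B overlap.
C starts after D ends, so D has no further overlaps.
C starts after B ends, so B has no further overlaps.
E starts after C ends, so C has no further overlaps.
F starts before E ends → E and F overlap.

B & D, E & F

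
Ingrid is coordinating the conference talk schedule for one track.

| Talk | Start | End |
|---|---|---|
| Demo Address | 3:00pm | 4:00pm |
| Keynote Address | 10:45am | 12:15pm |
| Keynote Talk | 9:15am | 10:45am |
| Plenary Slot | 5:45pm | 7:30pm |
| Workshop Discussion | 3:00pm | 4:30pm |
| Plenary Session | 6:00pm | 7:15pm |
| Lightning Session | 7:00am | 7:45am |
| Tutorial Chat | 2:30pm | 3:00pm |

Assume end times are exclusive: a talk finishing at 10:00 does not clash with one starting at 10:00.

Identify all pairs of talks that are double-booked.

Demo Address & Workshop Discussion, Plenary Session & Plenary Slot

Sorted by start: Lightning Session, Keynote Talk, Keynote Address, Tutorial Chat, Demo Address, Workshop Discussion, Plenary Slot, Plenary Session.
Keynote Talk starts after Lightning Session ends; Lightning Session is clear from here.
Keynote Address starts exactly when Keynote Talk ends (back-to-back, no overlap); Keynote Talk is clear from here.
Tutorial Chat starts after Keynote Address ends; Keynote Address is clear from here.
Demo Address starts exactly when Tutorial Chat ends (back-to-back, no overlap); Tutorial Chat is clear from here.
Workshop Discussion starts before Demo Address ends → Demo Address and Workshop Discussion overlap.
Plenary Slot starts after Demo Address ends; Demo Address is clear from here.
Plenary Slot starts after Workshop Discussion ends; Workshop Discussion is clear from here.
Plenary Session starts before Plenary Slot ends → Plenary Slot and Plenary Session overlap.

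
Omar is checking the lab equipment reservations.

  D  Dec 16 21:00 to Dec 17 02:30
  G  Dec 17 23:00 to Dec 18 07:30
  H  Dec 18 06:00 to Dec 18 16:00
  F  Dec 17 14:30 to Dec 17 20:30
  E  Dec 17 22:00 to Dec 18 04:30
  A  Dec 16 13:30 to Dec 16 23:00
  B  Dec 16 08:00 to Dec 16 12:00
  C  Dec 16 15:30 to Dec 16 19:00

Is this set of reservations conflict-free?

No

Sorted by start: B, A, C, D, F, E, G, H.
A starts after B ends, so nothing later overlaps B either.
C starts before A ends → A and C overlap.
That's a conflict, so the schedule is not conflict-free.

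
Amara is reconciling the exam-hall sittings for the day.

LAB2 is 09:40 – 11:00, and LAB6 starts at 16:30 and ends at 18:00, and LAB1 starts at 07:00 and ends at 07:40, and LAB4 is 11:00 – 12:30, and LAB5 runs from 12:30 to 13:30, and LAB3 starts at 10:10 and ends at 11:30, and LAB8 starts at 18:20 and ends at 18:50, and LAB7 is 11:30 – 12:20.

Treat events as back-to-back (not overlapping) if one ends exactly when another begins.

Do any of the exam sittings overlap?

Yes

Two intervals overlap when each starts before the other ends.
Sorted by start: LAB1, LAB2, LAB3, LAB4, LAB7, LAB5, LAB6, LAB8.
LAB2 starts after LAB1 ends, so LAB1 has no further overlaps.
LAB3 starts before LAB2 ends → LAB2 and LAB3 overlap.
That's a conflict, so the schedule is not conflict-free.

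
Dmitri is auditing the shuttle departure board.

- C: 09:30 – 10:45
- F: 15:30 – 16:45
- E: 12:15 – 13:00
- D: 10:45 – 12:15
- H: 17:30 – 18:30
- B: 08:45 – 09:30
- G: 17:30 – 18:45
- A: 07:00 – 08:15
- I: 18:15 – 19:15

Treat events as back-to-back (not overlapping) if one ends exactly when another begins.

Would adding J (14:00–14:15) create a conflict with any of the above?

No — it doesn't clash with anything

A: ends 08:15 at or before J starts 14:00 → clear.
B: ends 09:30 at or before J starts 14:00 → clear.
C: ends 10:45 at or before J starts 14:00 → clear.
D: ends 12:15 at or before J starts 14:00 → clear.
E: ends 13:00 at or before J starts 14:00 → clear.
F: starts 15:30 at or after J ends 14:15 → clear.
G: starts 17:30 at or after J ends 14:15 → clear.
H: starts 17:30 at or after J ends 14:15 → clear.
I: starts 18:15 at or after J ends 14:15 → clear.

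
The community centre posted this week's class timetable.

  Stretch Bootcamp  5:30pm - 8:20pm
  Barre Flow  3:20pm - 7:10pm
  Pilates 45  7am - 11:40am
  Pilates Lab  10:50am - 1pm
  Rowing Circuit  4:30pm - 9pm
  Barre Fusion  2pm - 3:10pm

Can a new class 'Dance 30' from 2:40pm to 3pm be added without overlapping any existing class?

Pilates 45: ends 11:40am at or before Dance 30 starts 2:40pm → clear.
Pilates Lab: ends 1pm at or before Dance 30 starts 2:40pm → clear.
Barre Fusion: starts 2pm before Dance 30 ends 3pm, and ends 3:10pm after Dance 30 starts 2:40pm → overlap.
Barre Flow: starts 3:20pm at or after Dance 30 ends 3pm → clear.
Rowing Circuit: starts 4:30pm at or after Dance 30 ends 3pm → clear.
Stretch Bootcamp: starts 5:30pm at or after Dance 30 ends 3pm → clear.
Dance 30 overlaps Barre Fusion.

No — it overlaps Barre Fusion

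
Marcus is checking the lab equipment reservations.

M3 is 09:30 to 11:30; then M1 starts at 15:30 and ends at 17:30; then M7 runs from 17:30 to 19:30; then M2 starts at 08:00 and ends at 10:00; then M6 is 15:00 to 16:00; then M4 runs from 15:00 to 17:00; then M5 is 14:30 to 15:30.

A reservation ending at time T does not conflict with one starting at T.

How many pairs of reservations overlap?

Sorted by start: M2, M3, M5, M4, M6, M1, M7.
M3 starts before M2 ends → M2 and M3 overlap.
M5 starts after M2 ends, so M2 has no further overlaps.
M5 starts after M3 ends, so M3 has no further overlaps.
M4 starts before M5 ends → M5 and M4 overlap.
M6 starts before M5 ends → M5 and M6 overlap.
M1 starts exactly when M5 ends (back-to-back, no overlap), so M5 has no further overlaps.
M6 starts before M4 ends → M4 and M6 overlap.
M1 starts before M4 ends → M4 and M1 overlap.
M7 starts after M4 ends.
M1 starts before M6 ends → M6 and M1 overlap.
M7 starts after M6 ends.
M7 starts exactly when M1 ends (back-to-back, no overlap).
Overlapping pairs: M1 & M4, M1 & M6, M2 & M3, M4 & M5, M4 & M6, M5 & M6 — 6 in total.

6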